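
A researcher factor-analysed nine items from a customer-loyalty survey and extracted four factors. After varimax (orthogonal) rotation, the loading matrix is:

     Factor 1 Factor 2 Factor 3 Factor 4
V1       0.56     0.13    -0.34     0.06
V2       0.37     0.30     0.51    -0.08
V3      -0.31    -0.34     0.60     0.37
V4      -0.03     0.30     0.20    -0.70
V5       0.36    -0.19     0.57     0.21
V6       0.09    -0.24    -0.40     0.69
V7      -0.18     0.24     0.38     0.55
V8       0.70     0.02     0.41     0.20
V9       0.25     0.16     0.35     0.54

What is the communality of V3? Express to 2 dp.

0.71

h² = (-0.31)² + (-0.34)² + 0.60² + 0.37² = 0.0961 + 0.1156 + 0.3600 + 0.1369 = 0.7086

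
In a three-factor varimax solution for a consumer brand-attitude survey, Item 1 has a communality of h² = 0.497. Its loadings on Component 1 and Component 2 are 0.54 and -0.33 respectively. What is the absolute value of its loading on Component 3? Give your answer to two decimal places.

Under orthogonal rotation h² = Σλ², so λ_Component 3² = h² − (0.4005) = 0.497 − 0.4005 = 0.0965.
|λ| = √0.0965 = 0.3106.

0.31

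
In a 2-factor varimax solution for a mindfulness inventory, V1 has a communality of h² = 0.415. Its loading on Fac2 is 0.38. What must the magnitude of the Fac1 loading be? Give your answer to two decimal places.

Under orthogonal rotation h² = Σλ², so λ_Fac1² = h² − (0.1444) = 0.415 − 0.1444 = 0.2706.
|λ| = √0.2706 = 0.5202.

0.52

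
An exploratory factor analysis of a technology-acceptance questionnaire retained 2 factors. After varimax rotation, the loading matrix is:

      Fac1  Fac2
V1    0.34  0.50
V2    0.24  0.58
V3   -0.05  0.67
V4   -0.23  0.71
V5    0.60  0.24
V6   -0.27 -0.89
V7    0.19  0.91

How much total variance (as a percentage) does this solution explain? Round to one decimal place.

Communalities: 0.3656, 0.3940, 0.4514, 0.5570, 0.4176, 0.8650, 0.8642; Σh² = 3.9148.
Total variance with 7 standardized items is 7, so the solution explains 3.9148/7 = 0.5593 = 55.93%.

55.9%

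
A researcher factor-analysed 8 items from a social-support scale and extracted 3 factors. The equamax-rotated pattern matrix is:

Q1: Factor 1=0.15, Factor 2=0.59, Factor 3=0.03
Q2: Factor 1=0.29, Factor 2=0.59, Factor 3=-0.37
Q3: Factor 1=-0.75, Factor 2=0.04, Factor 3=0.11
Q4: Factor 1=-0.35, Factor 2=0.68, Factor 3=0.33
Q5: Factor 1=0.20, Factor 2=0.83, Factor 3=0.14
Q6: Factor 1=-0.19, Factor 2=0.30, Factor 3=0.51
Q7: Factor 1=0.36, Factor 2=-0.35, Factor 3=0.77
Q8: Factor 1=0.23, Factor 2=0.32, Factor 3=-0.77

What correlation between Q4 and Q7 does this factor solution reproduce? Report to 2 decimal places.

-0.11

r̂ = Σ λ_i·λ_j across factors = (-0.35)(0.36) + (0.68)(-0.35) + (0.33)(0.77)
  = -0.1260 -0.2380 +0.2541 = -0.1099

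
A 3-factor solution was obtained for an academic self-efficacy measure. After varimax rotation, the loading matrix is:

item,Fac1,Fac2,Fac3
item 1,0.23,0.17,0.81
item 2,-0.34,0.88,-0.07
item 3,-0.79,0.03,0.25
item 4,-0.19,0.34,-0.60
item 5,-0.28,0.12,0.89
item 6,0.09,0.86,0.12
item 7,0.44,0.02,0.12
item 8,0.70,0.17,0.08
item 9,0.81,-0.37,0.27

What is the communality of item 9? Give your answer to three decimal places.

0.866

h² = 0.81² + (-0.37)² + 0.27² = 0.6561 + 0.1369 + 0.0729 = 0.8659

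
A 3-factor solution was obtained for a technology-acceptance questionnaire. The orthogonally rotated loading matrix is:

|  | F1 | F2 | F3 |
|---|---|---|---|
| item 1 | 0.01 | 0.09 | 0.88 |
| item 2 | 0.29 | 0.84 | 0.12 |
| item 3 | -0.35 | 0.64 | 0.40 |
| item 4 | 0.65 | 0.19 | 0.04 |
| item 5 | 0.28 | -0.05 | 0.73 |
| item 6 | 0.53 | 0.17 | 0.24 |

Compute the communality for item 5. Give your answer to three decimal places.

h² = 0.28² + (-0.05)² + 0.73² = 0.0784 + 0.0025 + 0.5329 = 0.6138

0.614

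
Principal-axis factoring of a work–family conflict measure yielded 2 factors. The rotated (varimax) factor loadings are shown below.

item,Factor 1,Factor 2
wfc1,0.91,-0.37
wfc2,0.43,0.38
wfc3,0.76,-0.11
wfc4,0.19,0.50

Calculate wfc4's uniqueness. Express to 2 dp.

h² = 0.19² + 0.50² = 0.0361 + 0.2500 = 0.2861
Uniqueness u² = 1 − h² = 1 − 0.2861 = 0.7139

0.71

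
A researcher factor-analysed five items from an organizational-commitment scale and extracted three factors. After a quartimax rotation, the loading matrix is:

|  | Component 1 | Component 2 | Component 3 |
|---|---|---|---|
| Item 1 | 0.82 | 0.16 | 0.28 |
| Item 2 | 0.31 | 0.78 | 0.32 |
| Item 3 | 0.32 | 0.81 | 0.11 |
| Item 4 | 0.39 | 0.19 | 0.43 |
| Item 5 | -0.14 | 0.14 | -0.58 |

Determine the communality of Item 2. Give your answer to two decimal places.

0.81

h² = 0.31² + 0.78² + 0.32² = 0.0961 + 0.6084 + 0.1024 = 0.8069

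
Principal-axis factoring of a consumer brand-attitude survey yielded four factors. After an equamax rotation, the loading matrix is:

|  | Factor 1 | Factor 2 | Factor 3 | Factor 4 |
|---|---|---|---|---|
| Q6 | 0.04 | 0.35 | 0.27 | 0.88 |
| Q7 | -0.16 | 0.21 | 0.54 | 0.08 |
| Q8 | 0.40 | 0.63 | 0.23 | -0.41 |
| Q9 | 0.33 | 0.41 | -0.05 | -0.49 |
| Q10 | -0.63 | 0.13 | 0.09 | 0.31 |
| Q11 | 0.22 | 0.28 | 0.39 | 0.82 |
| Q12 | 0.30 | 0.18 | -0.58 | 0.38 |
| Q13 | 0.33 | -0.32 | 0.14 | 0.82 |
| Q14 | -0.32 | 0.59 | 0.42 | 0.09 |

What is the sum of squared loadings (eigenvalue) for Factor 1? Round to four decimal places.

SS loadings for Factor 1 = 0.04² + (-0.16)² + 0.40² + 0.33² + (-0.63)² + 0.22² + 0.30² + 0.33² + (-0.32)² = 0.0016 + 0.0256 + 0.1600 + 0.1089 + 0.3969 + 0.0484 + 0.0900 + 0.1089 + 0.1024 = 1.0427

1.0427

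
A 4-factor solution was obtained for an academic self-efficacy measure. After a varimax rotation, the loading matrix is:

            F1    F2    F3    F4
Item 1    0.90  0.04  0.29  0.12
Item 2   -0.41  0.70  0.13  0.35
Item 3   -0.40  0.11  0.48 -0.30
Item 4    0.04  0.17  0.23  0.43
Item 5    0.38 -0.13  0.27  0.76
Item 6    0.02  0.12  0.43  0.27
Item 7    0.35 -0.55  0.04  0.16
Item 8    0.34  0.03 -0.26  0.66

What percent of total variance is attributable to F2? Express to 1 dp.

10.8%

SS loadings for F2 = 0.04² + 0.70² + 0.11² + 0.17² + (-0.13)² + 0.12² + (-0.55)² + 0.03² = 0.8673
With 8 standardized items, total variance = 8. Proportion = 0.8673/8 = 0.1084 → 10.84%.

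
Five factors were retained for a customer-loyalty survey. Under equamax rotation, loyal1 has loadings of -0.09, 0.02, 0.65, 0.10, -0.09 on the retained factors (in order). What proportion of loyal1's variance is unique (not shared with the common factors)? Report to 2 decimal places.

h² = (-0.09)² + 0.02² + 0.65² + 0.10² + (-0.09)² = 0.0081 + 0.0004 + 0.4225 + 0.0100 + 0.0081 = 0.4491
Uniqueness u² = 1 − h² = 1 − 0.4491 = 0.5509

0.55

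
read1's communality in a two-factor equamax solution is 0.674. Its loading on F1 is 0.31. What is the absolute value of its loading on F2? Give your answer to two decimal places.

0.76

Under orthogonal rotation h² = Σλ², so λ_F2² = h² − (0.0961) = 0.674 − 0.0961 = 0.5779.
|λ| = √0.5779 = 0.7602.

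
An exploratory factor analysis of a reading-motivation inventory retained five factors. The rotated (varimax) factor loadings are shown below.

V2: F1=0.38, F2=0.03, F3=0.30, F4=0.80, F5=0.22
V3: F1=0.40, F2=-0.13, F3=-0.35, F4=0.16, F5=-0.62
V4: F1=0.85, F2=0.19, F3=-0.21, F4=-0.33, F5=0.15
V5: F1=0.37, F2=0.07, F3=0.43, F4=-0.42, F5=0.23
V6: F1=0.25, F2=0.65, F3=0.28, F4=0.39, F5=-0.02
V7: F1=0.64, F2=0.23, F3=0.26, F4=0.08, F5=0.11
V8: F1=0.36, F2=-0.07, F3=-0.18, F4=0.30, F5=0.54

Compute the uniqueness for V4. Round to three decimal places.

0.066

h² = 0.85² + 0.19² + (-0.21)² + (-0.33)² + 0.15² = 0.7225 + 0.0361 + 0.0441 + 0.1089 + 0.0225 = 0.9341
Uniqueness u² = 1 − h² = 1 − 0.9341 = 0.0659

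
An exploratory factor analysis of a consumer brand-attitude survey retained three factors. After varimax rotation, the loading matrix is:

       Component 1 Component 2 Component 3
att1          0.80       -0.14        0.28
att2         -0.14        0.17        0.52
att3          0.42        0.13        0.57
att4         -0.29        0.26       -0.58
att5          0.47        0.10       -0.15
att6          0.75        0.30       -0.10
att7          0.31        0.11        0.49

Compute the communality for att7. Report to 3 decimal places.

0.348

h² = 0.31² + 0.11² + 0.49² = 0.0961 + 0.0121 + 0.2401 = 0.3483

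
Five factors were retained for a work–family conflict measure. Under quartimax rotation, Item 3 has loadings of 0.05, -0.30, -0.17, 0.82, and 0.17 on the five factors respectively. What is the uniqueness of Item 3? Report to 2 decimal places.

h² = 0.05² + (-0.30)² + (-0.17)² + 0.82² + 0.17² = 0.0025 + 0.0900 + 0.0289 + 0.6724 + 0.0289 = 0.8227
Uniqueness u² = 1 − h² = 1 − 0.8227 = 0.1773

0.18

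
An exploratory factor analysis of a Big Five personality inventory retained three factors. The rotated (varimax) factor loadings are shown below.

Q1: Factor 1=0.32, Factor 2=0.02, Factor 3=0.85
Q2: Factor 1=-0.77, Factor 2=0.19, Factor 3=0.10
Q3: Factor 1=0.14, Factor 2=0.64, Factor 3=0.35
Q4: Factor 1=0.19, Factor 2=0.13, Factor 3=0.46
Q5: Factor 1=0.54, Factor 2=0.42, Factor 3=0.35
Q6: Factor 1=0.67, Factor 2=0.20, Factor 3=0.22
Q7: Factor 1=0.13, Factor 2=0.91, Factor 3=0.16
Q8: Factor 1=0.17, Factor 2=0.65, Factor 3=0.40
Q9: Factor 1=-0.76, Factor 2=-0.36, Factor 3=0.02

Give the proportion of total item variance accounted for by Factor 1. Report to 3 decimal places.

0.235

SS loadings for Factor 1 = 0.32² + (-0.77)² + 0.14² + 0.19² + 0.54² + 0.67² + 0.13² + 0.17² + (-0.76)² = 2.1149
Proportion of variance = 2.1149 / 9 = 0.2350.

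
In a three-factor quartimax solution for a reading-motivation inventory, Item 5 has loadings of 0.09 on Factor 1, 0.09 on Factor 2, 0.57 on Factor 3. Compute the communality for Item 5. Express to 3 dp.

0.341

h² = 0.09² + 0.09² + 0.57² = 0.0081 + 0.0081 + 0.3249 = 0.3411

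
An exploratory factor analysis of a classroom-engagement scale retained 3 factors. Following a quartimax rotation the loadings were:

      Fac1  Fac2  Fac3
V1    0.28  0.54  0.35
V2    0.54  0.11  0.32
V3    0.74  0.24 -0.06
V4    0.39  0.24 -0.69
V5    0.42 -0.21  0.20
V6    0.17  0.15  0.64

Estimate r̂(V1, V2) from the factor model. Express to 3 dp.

0.323

r̂ = Σ λ_i·λ_j across factors = (0.28)(0.54) + (0.54)(0.11) + (0.35)(0.32)
  = +0.1512 +0.0594 +0.1120 = 0.3226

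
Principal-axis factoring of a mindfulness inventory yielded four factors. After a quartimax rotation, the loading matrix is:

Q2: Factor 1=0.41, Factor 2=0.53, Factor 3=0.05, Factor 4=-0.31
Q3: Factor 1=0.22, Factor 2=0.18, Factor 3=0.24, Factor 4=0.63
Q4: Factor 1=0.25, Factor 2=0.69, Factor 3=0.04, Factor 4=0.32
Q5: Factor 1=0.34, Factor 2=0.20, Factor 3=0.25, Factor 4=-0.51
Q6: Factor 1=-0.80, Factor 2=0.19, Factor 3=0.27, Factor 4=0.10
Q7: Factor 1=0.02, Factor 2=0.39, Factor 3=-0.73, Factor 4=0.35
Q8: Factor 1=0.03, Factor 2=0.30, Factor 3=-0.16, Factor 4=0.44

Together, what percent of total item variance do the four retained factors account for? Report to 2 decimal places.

58.30%

Communalities: 0.5476, 0.5353, 0.6426, 0.4782, 0.7590, 0.8079, 0.3101; Σh² = 4.0807.
Total variance with 7 standardized items is 7, so the solution explains 4.0807/7 = 0.5830 = 58.30%.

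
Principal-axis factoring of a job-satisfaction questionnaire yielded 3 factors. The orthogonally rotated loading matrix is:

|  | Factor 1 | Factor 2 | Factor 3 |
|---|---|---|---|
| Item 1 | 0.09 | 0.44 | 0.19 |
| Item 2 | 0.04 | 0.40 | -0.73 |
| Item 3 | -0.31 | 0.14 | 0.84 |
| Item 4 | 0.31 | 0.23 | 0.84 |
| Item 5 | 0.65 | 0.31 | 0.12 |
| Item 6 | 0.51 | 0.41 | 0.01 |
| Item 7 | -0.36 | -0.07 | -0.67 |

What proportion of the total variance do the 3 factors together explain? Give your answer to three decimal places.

SS loadings by factor: 1.0141, 0.6952, 2.4436; total = 4.1529.
Total variance with 7 standardized items is 7, so the solution explains 4.1529/7 = 0.5933.

0.593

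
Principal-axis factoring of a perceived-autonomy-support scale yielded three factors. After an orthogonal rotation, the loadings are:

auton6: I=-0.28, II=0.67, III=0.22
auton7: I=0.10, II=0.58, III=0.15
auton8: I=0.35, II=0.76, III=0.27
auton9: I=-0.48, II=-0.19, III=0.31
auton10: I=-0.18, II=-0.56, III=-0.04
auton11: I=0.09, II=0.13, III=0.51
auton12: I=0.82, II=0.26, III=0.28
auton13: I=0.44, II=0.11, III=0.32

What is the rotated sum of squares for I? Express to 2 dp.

1.35

SS loadings for I = (-0.28)² + 0.10² + 0.35² + (-0.48)² + (-0.18)² + 0.09² + 0.82² + 0.44² = 0.0784 + 0.0100 + 0.1225 + 0.2304 + 0.0324 + 0.0081 + 0.6724 + 0.1936 = 1.3478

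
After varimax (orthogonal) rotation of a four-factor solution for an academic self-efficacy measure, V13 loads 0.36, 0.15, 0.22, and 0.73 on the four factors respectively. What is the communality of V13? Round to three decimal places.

0.733

h² = 0.36² + 0.15² + 0.22² + 0.73² = 0.1296 + 0.0225 + 0.0484 + 0.5329 = 0.7334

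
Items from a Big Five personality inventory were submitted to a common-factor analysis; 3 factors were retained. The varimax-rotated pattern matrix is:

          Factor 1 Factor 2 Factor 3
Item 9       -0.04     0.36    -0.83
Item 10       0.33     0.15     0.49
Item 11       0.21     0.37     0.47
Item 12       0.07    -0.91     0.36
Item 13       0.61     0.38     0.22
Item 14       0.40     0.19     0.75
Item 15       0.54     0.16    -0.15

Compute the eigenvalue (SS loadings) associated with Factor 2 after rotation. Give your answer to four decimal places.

SS loadings for Factor 2 = 0.36² + 0.15² + 0.37² + (-0.91)² + 0.38² + 0.19² + 0.16² = 0.1296 + 0.0225 + 0.1369 + 0.8281 + 0.1444 + 0.0361 + 0.0256 = 1.3232

1.3232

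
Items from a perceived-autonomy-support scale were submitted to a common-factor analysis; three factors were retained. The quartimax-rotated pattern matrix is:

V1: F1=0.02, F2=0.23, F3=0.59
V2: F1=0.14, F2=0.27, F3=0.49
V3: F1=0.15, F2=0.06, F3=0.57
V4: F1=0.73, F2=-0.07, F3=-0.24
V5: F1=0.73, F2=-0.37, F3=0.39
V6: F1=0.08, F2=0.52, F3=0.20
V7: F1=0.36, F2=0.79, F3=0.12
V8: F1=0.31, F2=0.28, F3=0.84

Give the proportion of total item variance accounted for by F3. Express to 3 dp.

0.235

SS loadings for F3 = 0.59² + 0.49² + 0.57² + (-0.24)² + 0.39² + 0.20² + 0.12² + 0.84² = 1.8828
Proportion of variance = 1.8828 / 8 = 0.2353.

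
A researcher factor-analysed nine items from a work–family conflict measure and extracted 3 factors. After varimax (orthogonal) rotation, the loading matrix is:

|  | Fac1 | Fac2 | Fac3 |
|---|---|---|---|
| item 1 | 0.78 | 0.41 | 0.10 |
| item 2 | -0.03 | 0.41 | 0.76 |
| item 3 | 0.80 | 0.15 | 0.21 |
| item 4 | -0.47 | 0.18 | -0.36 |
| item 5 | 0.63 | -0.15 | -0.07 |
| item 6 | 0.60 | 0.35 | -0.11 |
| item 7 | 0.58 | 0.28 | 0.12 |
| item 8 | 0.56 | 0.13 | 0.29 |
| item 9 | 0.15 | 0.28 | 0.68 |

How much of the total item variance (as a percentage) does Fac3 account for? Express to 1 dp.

SS loadings for Fac3 = 0.10² + 0.76² + 0.21² + (-0.36)² + (-0.07)² + (-0.11)² + 0.12² + 0.29² + 0.68² = 1.3392
With 9 standardized items, total variance = 9. Proportion = 1.3392/9 = 0.1488 → 14.88%.

14.9%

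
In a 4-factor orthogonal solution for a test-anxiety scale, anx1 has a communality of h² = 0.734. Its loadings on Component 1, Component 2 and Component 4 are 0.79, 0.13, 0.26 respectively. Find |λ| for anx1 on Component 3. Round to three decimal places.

0.159

Under orthogonal rotation h² = Σλ², so λ_Component 3² = h² − (0.7086) = 0.734 − 0.7086 = 0.0254.
|λ| = √0.0254 = 0.1594.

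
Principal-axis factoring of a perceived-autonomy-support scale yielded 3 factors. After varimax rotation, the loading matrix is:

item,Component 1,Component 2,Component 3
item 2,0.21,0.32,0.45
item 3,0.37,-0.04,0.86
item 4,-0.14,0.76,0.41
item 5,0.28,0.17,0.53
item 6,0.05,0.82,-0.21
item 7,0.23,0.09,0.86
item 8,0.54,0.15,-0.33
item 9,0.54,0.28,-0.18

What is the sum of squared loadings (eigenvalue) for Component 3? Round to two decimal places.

SS loadings for Component 3 = 0.45² + 0.86² + 0.41² + 0.53² + (-0.21)² + 0.86² + (-0.33)² + (-0.18)² = 0.2025 + 0.7396 + 0.1681 + 0.2809 + 0.0441 + 0.7396 + 0.1089 + 0.0324 = 2.3161

2.32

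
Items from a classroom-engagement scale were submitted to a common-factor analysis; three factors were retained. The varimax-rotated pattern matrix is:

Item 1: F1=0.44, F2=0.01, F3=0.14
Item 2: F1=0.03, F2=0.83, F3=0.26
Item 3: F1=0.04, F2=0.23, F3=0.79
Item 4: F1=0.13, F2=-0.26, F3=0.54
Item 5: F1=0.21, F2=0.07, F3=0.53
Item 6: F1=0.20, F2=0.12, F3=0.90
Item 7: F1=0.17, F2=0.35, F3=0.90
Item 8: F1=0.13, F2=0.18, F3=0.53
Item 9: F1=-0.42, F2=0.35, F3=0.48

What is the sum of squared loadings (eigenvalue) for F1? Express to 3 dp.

0.519

SS loadings for F1 = 0.44² + 0.03² + 0.04² + 0.13² + 0.21² + 0.20² + 0.17² + 0.13² + (-0.42)² = 0.1936 + 0.0009 + 0.0016 + 0.0169 + 0.0441 + 0.0400 + 0.0289 + 0.0169 + 0.1764 = 0.5193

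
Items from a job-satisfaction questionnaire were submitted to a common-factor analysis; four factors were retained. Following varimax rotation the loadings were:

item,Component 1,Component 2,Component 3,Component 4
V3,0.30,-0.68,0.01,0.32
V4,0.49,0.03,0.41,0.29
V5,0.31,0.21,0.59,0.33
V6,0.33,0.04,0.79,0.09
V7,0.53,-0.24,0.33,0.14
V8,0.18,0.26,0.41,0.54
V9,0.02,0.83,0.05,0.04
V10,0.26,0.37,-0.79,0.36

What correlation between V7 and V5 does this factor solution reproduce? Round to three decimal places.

r̂ = Σ λ_i·λ_j across factors = (0.53)(0.31) + (-0.24)(0.21) + (0.33)(0.59) + (0.14)(0.33)
  = +0.1643 -0.0504 +0.1947 +0.0462 = 0.3548

0.355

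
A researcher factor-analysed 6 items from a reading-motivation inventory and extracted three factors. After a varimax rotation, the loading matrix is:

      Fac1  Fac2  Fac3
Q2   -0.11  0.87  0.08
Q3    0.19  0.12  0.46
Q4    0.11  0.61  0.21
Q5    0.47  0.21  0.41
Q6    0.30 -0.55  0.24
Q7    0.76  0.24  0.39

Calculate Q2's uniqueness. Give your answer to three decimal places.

0.225

h² = (-0.11)² + 0.87² + 0.08² = 0.0121 + 0.7569 + 0.0064 = 0.7754
Uniqueness u² = 1 − h² = 1 − 0.7754 = 0.2246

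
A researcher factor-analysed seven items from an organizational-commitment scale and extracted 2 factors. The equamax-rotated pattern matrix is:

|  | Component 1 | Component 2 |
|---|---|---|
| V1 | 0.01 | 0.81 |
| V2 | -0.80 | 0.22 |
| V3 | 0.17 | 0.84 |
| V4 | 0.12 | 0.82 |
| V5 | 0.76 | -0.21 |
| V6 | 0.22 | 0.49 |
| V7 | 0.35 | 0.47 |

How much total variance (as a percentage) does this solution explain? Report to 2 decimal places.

SS loadings by factor: 1.4319, 2.5876; total = 4.0195.
Total variance with 7 standardized items is 7, so the solution explains 4.0195/7 = 0.5742 = 57.42%.

57.42%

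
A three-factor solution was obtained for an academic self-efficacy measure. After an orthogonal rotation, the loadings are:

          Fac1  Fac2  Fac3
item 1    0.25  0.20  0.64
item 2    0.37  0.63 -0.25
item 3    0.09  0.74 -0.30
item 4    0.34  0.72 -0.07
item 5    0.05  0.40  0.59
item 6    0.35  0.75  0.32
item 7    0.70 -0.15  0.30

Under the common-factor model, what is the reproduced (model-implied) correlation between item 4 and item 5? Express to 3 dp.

0.264

r̂ = Σ λ_i·λ_j across factors = (0.34)(0.05) + (0.72)(0.40) + (-0.07)(0.59)
  = +0.0170 +0.2880 -0.0413 = 0.2637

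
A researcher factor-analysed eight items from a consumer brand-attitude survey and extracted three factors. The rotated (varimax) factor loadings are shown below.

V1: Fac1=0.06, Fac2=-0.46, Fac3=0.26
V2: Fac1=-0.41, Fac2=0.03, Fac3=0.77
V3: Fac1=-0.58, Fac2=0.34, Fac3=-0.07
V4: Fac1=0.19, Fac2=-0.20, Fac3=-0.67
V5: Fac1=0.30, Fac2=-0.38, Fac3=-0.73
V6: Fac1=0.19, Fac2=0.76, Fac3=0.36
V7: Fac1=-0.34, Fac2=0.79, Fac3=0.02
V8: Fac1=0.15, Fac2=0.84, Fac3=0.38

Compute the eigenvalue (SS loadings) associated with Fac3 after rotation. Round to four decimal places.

SS loadings for Fac3 = 0.26² + 0.77² + (-0.07)² + (-0.67)² + (-0.73)² + 0.36² + 0.02² + 0.38² = 0.0676 + 0.5929 + 0.0049 + 0.4489 + 0.5329 + 0.1296 + 0.0004 + 0.1444 = 1.9216

1.9216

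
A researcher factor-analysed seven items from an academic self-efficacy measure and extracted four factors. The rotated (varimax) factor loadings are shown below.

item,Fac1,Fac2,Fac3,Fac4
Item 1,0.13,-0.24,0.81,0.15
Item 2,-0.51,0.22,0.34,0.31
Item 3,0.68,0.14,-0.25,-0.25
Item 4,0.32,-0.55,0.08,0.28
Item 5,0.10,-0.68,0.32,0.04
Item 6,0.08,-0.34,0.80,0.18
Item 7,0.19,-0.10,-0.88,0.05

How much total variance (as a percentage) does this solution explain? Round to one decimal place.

65.2%

Communalities: 0.7531, 0.5202, 0.6070, 0.4897, 0.5764, 0.7944, 0.8230; Σh² = 4.5638.
Total variance with 7 standardized items is 7, so the solution explains 4.5638/7 = 0.6520 = 65.20%.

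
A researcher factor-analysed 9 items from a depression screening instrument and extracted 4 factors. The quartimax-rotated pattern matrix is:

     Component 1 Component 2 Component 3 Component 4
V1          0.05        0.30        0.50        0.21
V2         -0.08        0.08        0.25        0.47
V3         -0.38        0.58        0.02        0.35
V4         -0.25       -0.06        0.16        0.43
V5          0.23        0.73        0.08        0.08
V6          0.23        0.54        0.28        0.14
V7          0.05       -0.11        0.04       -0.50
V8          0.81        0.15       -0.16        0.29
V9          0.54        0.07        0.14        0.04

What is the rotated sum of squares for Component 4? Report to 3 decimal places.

0.934

SS loadings for Component 4 = 0.21² + 0.47² + 0.35² + 0.43² + 0.08² + 0.14² + (-0.50)² + 0.29² + 0.04² = 0.0441 + 0.2209 + 0.1225 + 0.1849 + 0.0064 + 0.0196 + 0.2500 + 0.0841 + 0.0016 = 0.9341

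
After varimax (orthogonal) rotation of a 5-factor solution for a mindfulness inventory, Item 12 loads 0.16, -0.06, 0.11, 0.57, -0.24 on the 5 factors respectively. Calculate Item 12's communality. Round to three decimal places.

h² = 0.16² + (-0.06)² + 0.11² + 0.57² + (-0.24)² = 0.0256 + 0.0036 + 0.0121 + 0.3249 + 0.0576 = 0.4238

0.424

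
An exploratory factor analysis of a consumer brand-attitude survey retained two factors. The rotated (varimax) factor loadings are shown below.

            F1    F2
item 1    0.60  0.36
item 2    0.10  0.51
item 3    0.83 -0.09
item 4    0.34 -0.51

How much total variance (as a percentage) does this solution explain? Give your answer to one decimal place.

Communalities: 0.4896, 0.2701, 0.6970, 0.3757; Σh² = 1.8324.
Total variance with 4 standardized items is 4, so the solution explains 1.8324/4 = 0.4581 = 45.81%.

45.8%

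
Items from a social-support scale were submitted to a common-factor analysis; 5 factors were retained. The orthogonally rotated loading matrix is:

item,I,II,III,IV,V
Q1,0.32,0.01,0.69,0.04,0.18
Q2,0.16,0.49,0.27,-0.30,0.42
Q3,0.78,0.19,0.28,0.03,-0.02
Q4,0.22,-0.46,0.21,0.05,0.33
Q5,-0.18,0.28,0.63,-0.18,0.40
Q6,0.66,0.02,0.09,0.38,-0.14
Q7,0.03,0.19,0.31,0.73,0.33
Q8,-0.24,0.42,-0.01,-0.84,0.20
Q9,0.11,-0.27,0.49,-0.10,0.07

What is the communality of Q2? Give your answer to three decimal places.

0.605

h² = 0.16² + 0.49² + 0.27² + (-0.30)² + 0.42² = 0.0256 + 0.2401 + 0.0729 + 0.0900 + 0.1764 = 0.6050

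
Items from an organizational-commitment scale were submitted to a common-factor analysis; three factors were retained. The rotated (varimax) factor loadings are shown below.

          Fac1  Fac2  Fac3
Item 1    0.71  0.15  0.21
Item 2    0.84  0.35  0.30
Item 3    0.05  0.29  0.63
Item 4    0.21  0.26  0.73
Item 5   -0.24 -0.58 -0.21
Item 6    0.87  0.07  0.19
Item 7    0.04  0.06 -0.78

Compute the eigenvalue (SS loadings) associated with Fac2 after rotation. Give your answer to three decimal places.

0.642

SS loadings for Fac2 = 0.15² + 0.35² + 0.29² + 0.26² + (-0.58)² + 0.07² + 0.06² = 0.0225 + 0.1225 + 0.0841 + 0.0676 + 0.3364 + 0.0049 + 0.0036 = 0.6416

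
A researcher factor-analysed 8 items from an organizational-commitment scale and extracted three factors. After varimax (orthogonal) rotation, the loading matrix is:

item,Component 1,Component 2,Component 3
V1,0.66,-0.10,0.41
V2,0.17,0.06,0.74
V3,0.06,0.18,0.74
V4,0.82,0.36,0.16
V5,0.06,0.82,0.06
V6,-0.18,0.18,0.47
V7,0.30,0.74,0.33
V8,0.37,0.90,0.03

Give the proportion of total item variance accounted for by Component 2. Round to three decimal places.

SS loadings for Component 2 = (-0.10)² + 0.06² + 0.18² + 0.36² + 0.82² + 0.18² + 0.74² + 0.90² = 2.2380
Proportion of variance = 2.2380 / 8 = 0.2797.

0.280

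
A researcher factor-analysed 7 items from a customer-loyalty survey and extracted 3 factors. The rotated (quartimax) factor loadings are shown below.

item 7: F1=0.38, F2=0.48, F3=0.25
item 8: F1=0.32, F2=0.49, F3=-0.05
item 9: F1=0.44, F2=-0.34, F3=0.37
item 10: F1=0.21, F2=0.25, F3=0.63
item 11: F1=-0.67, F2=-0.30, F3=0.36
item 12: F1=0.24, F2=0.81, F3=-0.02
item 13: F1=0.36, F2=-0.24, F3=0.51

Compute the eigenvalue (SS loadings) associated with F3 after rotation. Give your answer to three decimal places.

SS loadings for F3 = 0.25² + (-0.05)² + 0.37² + 0.63² + 0.36² + (-0.02)² + 0.51² = 0.0625 + 0.0025 + 0.1369 + 0.3969 + 0.1296 + 0.0004 + 0.2601 = 0.9889

0.989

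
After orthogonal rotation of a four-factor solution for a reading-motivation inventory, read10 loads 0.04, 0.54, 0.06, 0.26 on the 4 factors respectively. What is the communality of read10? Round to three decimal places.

0.364

h² = 0.04² + 0.54² + 0.06² + 0.26² = 0.0016 + 0.2916 + 0.0036 + 0.0676 = 0.3644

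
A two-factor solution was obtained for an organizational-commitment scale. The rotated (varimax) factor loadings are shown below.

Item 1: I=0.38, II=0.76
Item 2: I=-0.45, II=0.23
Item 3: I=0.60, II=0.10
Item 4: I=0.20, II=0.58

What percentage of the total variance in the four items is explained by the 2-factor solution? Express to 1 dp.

Communalities: 0.7220, 0.2554, 0.3700, 0.3764; Σh² = 1.7238.
Total variance with 4 standardized items is 4, so the solution explains 1.7238/4 = 0.4309 = 43.09%.

43.1%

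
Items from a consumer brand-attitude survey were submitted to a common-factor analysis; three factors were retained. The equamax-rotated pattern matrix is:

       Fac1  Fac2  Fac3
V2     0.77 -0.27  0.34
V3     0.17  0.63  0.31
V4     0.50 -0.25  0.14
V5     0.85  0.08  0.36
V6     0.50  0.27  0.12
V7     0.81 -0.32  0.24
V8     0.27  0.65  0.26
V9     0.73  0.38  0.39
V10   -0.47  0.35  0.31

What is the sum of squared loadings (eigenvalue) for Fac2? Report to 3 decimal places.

1.403

SS loadings for Fac2 = (-0.27)² + 0.63² + (-0.25)² + 0.08² + 0.27² + (-0.32)² + 0.65² + 0.38² + 0.35² = 0.0729 + 0.3969 + 0.0625 + 0.0064 + 0.0729 + 0.1024 + 0.4225 + 0.1444 + 0.1225 = 1.4034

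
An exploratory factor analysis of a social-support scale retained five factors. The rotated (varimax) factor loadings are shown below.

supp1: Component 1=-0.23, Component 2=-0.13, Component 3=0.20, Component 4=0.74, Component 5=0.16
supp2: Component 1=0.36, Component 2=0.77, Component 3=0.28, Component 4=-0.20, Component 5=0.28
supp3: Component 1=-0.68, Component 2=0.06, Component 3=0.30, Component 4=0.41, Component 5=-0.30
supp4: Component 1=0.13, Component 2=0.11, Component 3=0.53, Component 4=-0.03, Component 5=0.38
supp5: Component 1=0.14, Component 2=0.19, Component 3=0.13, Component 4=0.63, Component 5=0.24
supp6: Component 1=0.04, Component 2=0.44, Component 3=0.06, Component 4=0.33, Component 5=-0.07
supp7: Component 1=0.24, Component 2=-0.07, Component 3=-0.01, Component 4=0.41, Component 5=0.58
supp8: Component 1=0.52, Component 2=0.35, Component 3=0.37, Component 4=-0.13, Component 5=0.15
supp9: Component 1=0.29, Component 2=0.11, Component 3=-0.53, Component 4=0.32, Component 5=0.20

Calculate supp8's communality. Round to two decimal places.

h² = 0.52² + 0.35² + 0.37² + (-0.13)² + 0.15² = 0.2704 + 0.1225 + 0.1369 + 0.0169 + 0.0225 = 0.5692

0.57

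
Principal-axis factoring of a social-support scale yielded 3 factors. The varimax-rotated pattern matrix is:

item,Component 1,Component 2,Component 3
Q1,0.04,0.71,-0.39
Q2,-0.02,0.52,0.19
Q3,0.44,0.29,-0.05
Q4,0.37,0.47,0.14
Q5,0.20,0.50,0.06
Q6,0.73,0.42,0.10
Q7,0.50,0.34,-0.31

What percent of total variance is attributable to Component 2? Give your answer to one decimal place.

23.2%

SS loadings for Component 2 = 0.71² + 0.52² + 0.29² + 0.47² + 0.50² + 0.42² + 0.34² = 1.6215
With 7 standardized items, total variance = 7. Proportion = 1.6215/7 = 0.2316 → 23.16%.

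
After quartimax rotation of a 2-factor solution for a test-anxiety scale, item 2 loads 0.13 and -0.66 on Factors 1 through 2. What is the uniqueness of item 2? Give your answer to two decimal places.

h² = 0.13² + (-0.66)² = 0.0169 + 0.4356 = 0.4525
Uniqueness u² = 1 − h² = 1 − 0.4525 = 0.5475

0.55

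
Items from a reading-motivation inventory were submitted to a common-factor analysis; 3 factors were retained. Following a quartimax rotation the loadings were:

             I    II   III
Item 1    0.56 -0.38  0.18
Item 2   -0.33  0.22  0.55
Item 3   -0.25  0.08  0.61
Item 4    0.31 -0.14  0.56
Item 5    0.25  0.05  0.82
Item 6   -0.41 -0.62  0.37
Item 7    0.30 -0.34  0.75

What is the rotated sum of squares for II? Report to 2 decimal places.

0.72

SS loadings for II = (-0.38)² + 0.22² + 0.08² + (-0.14)² + 0.05² + (-0.62)² + (-0.34)² = 0.1444 + 0.0484 + 0.0064 + 0.0196 + 0.0025 + 0.3844 + 0.1156 = 0.7213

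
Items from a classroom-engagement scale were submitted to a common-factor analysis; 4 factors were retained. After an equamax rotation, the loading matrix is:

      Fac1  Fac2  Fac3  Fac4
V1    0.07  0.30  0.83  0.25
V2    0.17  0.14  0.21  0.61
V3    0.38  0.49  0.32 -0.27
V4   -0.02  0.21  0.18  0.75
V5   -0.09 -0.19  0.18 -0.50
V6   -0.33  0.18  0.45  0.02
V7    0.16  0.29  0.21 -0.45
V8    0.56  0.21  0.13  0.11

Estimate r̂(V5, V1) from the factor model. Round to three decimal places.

r̂ = Σ λ_i·λ_j across factors = (-0.09)(0.07) + (-0.19)(0.30) + (0.18)(0.83) + (-0.50)(0.25)
  = -0.0063 -0.0570 +0.1494 -0.1250 = -0.0389

-0.039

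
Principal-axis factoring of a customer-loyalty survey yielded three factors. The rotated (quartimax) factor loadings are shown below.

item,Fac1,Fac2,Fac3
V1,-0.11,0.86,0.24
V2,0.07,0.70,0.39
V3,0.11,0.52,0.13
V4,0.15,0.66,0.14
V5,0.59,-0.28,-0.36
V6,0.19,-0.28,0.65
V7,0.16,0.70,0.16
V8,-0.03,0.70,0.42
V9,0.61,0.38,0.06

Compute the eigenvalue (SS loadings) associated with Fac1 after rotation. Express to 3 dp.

SS loadings for Fac1 = (-0.11)² + 0.07² + 0.11² + 0.15² + 0.59² + 0.19² + 0.16² + (-0.03)² + 0.61² = 0.0121 + 0.0049 + 0.0121 + 0.0225 + 0.3481 + 0.0361 + 0.0256 + 0.0009 + 0.3721 = 0.8344

0.834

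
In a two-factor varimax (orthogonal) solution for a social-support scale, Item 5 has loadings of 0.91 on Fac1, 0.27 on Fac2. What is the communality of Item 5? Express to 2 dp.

h² = 0.91² + 0.27² = 0.8281 + 0.0729 = 0.9010

0.90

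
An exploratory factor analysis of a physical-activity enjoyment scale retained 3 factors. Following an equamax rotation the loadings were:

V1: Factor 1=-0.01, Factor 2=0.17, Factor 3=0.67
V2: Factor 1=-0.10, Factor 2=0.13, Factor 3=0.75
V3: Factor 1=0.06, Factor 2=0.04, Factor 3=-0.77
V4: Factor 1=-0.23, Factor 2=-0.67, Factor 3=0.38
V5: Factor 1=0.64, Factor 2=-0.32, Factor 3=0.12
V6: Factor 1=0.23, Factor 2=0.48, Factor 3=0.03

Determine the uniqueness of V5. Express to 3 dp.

h² = 0.64² + (-0.32)² + 0.12² = 0.4096 + 0.1024 + 0.0144 = 0.5264
Uniqueness u² = 1 − h² = 1 − 0.5264 = 0.4736

0.474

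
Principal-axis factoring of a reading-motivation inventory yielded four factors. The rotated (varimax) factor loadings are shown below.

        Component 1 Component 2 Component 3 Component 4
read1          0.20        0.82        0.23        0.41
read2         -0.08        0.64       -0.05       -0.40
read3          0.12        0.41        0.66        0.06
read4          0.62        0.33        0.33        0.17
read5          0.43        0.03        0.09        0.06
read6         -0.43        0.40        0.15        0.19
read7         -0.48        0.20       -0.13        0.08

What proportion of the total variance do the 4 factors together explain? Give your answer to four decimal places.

SS loadings by factor: 1.0454, 1.5599, 0.6474, 0.4067; total = 3.6594.
Total variance with 7 standardized items is 7, so the solution explains 3.6594/7 = 0.5228.

0.5228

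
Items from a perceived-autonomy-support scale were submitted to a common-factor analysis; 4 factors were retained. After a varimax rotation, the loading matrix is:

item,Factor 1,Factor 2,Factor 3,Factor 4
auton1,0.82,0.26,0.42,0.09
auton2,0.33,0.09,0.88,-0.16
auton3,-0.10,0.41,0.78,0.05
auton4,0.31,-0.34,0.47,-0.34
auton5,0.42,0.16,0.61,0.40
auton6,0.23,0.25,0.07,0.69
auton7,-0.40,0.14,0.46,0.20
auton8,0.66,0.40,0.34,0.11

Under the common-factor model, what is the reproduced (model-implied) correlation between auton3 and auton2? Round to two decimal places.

r̂ = Σ λ_i·λ_j across factors = (-0.10)(0.33) + (0.41)(0.09) + (0.78)(0.88) + (0.05)(-0.16)
  = -0.0330 +0.0369 +0.6864 -0.0080 = 0.6823

0.68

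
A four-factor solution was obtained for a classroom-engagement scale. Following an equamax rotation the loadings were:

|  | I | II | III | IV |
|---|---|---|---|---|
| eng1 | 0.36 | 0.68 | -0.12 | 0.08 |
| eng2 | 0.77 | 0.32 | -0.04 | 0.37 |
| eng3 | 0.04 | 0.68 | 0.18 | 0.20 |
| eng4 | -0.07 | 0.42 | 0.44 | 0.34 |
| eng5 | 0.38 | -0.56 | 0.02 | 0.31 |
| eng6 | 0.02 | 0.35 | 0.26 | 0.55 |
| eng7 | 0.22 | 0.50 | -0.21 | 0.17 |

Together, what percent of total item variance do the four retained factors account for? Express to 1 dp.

55.6%

SS loadings by factor: 0.9222, 1.8897, 0.3541, 0.7264; total = 3.8924.
Total variance with 7 standardized items is 7, so the solution explains 3.8924/7 = 0.5561 = 55.61%.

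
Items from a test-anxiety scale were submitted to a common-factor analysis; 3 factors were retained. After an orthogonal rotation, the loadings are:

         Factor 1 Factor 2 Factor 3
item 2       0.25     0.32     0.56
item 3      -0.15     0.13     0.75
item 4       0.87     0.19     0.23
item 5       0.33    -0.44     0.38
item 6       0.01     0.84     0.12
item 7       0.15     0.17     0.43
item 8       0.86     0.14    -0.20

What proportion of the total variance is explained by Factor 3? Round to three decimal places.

SS loadings for Factor 3 = 0.56² + 0.75² + 0.23² + 0.38² + 0.12² + 0.43² + (-0.20)² = 1.3127
Proportion of variance = 1.3127 / 7 = 0.1875.

0.188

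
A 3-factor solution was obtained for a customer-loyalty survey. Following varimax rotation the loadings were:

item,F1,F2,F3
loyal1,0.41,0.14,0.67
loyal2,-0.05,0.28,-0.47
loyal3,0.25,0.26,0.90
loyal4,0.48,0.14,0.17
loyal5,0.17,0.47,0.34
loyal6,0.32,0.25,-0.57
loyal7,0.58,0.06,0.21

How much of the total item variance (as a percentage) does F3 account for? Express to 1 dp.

28.5%

SS loadings for F3 = 0.67² + (-0.47)² + 0.90² + 0.17² + 0.34² + (-0.57)² + 0.21² = 1.9933
With 7 standardized items, total variance = 7. Proportion = 1.9933/7 = 0.2848 → 28.48%.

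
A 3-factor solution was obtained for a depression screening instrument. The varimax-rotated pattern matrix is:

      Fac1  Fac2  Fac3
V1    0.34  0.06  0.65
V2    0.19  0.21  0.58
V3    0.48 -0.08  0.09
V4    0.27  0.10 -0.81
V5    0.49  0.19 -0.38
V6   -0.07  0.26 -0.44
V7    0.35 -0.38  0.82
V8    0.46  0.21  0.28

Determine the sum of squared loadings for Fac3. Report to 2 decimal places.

SS loadings for Fac3 = 0.65² + 0.58² + 0.09² + (-0.81)² + (-0.38)² + (-0.44)² + 0.82² + 0.28² = 0.4225 + 0.3364 + 0.0081 + 0.6561 + 0.1444 + 0.1936 + 0.6724 + 0.0784 = 2.5119

2.51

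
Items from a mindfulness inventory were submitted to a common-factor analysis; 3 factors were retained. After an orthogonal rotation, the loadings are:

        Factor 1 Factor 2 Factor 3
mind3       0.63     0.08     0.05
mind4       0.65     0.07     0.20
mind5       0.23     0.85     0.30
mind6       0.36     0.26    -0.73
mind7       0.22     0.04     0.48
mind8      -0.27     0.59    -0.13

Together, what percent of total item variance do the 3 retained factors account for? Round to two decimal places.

SS loadings by factor: 1.1232, 1.1511, 0.9127; total = 3.1870.
Total variance with 6 standardized items is 6, so the solution explains 3.1870/6 = 0.5312 = 53.12%.

53.12%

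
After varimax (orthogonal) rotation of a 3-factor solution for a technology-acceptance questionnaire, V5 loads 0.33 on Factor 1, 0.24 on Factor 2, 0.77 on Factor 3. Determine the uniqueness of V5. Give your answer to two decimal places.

h² = 0.33² + 0.24² + 0.77² = 0.1089 + 0.0576 + 0.5929 = 0.7594
Uniqueness u² = 1 − h² = 1 − 0.7594 = 0.2406

0.24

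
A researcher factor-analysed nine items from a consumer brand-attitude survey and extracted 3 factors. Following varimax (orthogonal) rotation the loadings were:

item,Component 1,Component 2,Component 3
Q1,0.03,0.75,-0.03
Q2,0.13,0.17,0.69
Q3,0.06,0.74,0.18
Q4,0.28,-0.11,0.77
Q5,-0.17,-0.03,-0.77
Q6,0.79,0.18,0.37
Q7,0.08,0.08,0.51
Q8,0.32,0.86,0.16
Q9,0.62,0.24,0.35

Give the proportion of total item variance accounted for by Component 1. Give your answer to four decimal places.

SS loadings for Component 1 = 0.03² + 0.13² + 0.06² + 0.28² + (-0.17)² + 0.79² + 0.08² + 0.32² + 0.62² = 1.2460
Proportion of variance = 1.2460 / 9 = 0.1384.

0.1384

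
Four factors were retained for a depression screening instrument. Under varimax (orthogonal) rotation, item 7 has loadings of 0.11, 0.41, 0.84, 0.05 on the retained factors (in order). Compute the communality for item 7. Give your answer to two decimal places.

h² = 0.11² + 0.41² + 0.84² + 0.05² = 0.0121 + 0.1681 + 0.7056 + 0.0025 = 0.8883

0.89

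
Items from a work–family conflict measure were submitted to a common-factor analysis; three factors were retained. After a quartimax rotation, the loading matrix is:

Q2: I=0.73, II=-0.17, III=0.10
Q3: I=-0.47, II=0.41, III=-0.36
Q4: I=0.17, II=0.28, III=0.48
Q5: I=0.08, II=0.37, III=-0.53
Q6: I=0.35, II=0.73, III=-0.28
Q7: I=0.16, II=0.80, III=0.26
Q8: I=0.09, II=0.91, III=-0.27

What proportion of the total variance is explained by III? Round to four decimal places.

0.1243

SS loadings for III = 0.10² + (-0.36)² + 0.48² + (-0.53)² + (-0.28)² + 0.26² + (-0.27)² = 0.8698
Proportion of variance = 0.8698 / 7 = 0.1243.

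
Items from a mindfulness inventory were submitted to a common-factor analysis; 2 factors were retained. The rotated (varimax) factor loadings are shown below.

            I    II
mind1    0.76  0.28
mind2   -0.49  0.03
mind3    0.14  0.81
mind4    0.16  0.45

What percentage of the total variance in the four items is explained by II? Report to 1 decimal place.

SS loadings for II = 0.28² + 0.03² + 0.81² + 0.45² = 0.9379
With 4 standardized items, total variance = 4. Proportion = 0.9379/4 = 0.2345 → 23.45%.

23.4%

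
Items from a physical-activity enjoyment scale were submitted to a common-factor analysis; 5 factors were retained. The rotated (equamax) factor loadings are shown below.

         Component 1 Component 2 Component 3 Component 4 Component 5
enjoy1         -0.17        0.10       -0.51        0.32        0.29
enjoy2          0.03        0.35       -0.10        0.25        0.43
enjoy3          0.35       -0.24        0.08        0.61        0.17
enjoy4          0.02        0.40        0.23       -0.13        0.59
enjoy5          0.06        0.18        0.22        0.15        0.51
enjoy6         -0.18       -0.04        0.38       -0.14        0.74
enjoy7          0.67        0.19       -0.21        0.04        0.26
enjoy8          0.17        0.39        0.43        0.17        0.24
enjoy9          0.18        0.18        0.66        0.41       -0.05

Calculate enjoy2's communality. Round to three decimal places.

0.381

h² = 0.03² + 0.35² + (-0.10)² + 0.25² + 0.43² = 0.0009 + 0.1225 + 0.0100 + 0.0625 + 0.1849 = 0.3808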